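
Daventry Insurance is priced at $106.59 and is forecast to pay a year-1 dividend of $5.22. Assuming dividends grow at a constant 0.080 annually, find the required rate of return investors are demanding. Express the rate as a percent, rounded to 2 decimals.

Rearranging the constant-growth DDM: r = D₁/P₀ + g.
r = 5.2200 / 106.59 + 0.08 = 0.04897 + 0.08 = 0.12897

12.90%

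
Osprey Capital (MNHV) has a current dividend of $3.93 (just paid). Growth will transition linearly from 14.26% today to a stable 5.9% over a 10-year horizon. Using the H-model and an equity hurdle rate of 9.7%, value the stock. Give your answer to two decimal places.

H-model: P₀ = D₀[(1+g_L) + H(g_S−g_L)]/(r−g_L), with H = 10/2 = 5.
P₀ = 3.93 × [(1+0.059) + 5×(0.1426−0.059)] / (0.097−0.059)
   = 3.93 × 1.4770 / 0.038 = 152.7529

$152.75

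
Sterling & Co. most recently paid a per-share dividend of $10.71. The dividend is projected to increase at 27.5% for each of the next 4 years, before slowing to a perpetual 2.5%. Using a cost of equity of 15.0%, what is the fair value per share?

Two-stage DDM. Project D₁…D_4 at 0.275, terminal growth 0.025, discount at r = 0.15.
D_1 = 13.6553
D_2 = 17.4104
D_3 = 22.1983
D_4 = 28.3029
Terminal value at t=4: TV = D_5/(r−g) = 29.0104/(0.15−0.025) = 232.0834
P₀ = 13.6553/(1+0.15)^1 + 17.4104/(1+0.15)^2 + 22.1983/(1+0.15)^3 + 28.3029/(1+0.15)^4 + 232.0834/(1+0.15)^4 = 188.5114

$188.51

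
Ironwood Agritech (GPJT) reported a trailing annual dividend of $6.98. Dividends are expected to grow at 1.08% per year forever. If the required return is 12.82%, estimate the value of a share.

Gordon growth model: P₀ = D₁/(r − g). D₁ = 6.98 × (1 + 0.0108) = 7.0554.
P₀ = 7.0554 / (0.1282 − 0.0108) = 7.0554 / 0.1174 = 60.0970

$60.10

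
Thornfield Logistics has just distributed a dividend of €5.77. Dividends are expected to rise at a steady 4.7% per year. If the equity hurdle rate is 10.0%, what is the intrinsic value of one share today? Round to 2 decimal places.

€113.98

Gordon growth model: P₀ = D₁/(r − g). D₁ = 5.77 × (1 + 0.047) = 6.0412.
P₀ = 6.0412 / (0.1 − 0.047) = 6.0412 / 0.053 = 113.9847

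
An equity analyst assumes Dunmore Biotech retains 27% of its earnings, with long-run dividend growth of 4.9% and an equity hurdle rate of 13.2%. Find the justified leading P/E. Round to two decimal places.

Payout ratio b = 1 − 0.27 = 0.73.
Justified leading P/E = b/(r−g) = 0.73/(0.132−0.049) = 8.7952

8.80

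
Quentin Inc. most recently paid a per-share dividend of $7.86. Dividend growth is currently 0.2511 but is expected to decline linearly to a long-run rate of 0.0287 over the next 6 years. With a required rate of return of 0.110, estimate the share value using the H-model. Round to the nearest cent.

$163.96

H-model: P₀ = D₀[(1+g_L) + H(g_S−g_L)]/(r−g_L), with H = 6/2 = 3.
P₀ = 7.86 × [(1+0.0287) + 3×(0.2511−0.0287)] / (0.11−0.0287)
   = 7.86 × 1.6959 / 0.0813 = 163.9579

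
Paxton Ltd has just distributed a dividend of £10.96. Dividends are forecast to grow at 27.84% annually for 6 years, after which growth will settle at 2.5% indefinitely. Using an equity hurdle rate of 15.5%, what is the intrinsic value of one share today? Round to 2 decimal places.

Two-stage DDM. Project D₁…D_6 at 0.2784, terminal growth 0.025, discount at r = 0.155.
D_1 = 14.0113
D_2 = 17.9120
D_3 = 22.8987
D_4 = 29.2737
D_5 = 37.4235
D_6 = 47.8422
Terminal value at t=6: TV = D_7/(r−g) = 49.0383/(0.155−0.025) = 377.2173
P₀ = 14.0113/(1+0.155)^1 + 17.9120/(1+0.155)^2 + 22.8987/(1+0.155)^3 + 29.2737/(1+0.155)^4 + 37.4235/(1+0.155)^5 + 47.8422/(1+0.155)^6 + 377.2173/(1+0.155)^6 = 254.1190

£254.12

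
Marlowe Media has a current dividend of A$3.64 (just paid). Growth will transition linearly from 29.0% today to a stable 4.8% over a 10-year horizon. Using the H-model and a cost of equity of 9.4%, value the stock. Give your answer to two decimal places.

A$178.68

H-model: P₀ = D₀[(1+g_L) + H(g_S−g_L)]/(r−g_L), with H = 10/2 = 5.
P₀ = 3.64 × [(1+0.048) + 5×(0.29−0.048)] / (0.094−0.048)
   = 3.64 × 2.2580 / 0.046 = 178.6765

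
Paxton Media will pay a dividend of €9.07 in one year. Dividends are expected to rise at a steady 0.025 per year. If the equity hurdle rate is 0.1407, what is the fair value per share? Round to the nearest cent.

Gordon growth model: P₀ = D₁/(r − g), with D₁ = 9.07 given directly.
P₀ = 9.0700 / (0.1407 − 0.025) = 9.0700 / 0.1157 = 78.3924

€78.39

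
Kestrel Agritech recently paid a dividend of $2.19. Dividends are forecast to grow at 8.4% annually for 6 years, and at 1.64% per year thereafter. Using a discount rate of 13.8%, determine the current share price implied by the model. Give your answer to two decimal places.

$24.80

Two-stage DDM. Project D₁…D_6 at 0.084, terminal growth 0.0164, discount at r = 0.138.
D_1 = 2.3740
D_2 = 2.5734
D_3 = 2.7895
D_4 = 3.0239
D_5 = 3.2779
D_6 = 3.5532
Terminal value at t=6: TV = D_7/(r−g) = 3.6115/(0.138−0.0164) = 29.6996
P₀ = 2.3740/(1+0.138)^1 + 2.5734/(1+0.138)^2 + 2.7895/(1+0.138)^3 + 3.0239/(1+0.138)^4 + 3.2779/(1+0.138)^5 + 3.5532/(1+0.138)^6 + 29.6996/(1+0.138)^6 = 24.7964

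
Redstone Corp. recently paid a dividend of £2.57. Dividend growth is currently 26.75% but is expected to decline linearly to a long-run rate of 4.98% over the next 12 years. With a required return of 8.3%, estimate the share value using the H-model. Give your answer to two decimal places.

H-model: P₀ = D₀[(1+g_L) + H(g_S−g_L)]/(r−g_L), with H = 12/2 = 6.
P₀ = 2.57 × [(1+0.0498) + 6×(0.2675−0.0498)] / (0.083−0.0498)
   = 2.57 × 2.3560 / 0.0332 = 182.3771

£182.38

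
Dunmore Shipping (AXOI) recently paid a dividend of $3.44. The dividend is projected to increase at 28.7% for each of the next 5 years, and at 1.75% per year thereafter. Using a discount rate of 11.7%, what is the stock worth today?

$98.27

Two-stage DDM. Project D₁…D_5 at 0.287, terminal growth 0.0175, discount at r = 0.117.
D_1 = 4.4273
D_2 = 5.6979
D_3 = 7.3332
D_4 = 9.4378
D_5 = 12.1465
Terminal value at t=5: TV = D_6/(r−g) = 12.3591/(0.117−0.0175) = 124.2117
P₀ = 4.4273/(1+0.117)^1 + 5.6979/(1+0.117)^2 + 7.3332/(1+0.117)^3 + 9.4378/(1+0.117)^4 + 12.1465/(1+0.117)^5 + 124.2117/(1+0.117)^5 = 98.2727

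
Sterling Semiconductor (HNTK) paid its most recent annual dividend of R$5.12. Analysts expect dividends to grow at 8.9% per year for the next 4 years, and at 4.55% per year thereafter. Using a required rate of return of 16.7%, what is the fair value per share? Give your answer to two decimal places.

R$50.69

Two-stage DDM. Project D₁…D_4 at 0.089, terminal growth 0.0455, discount at r = 0.167.
D_1 = 5.5757
D_2 = 6.0719
D_3 = 6.6123
D_4 = 7.2008
Terminal value at t=4: TV = D_5/(r−g) = 7.5284/(0.167−0.0455) = 61.9625
P₀ = 5.5757/(1+0.167)^1 + 6.0719/(1+0.167)^2 + 6.6123/(1+0.167)^3 + 7.2008/(1+0.167)^4 + 61.9625/(1+0.167)^4 = 50.6867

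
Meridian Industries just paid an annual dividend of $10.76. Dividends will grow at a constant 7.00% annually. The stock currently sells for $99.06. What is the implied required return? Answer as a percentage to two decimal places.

18.62%

Rearranging the constant-growth DDM: r = D₁/P₀ + g.
D₁ = 10.76 × (1 + 0.07) = 11.5132.
r = 11.5132 / 99.06 + 0.07 = 0.11622 + 0.07 = 0.18622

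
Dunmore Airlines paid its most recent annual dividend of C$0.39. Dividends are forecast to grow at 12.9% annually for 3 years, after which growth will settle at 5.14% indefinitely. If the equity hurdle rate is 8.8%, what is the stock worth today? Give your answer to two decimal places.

C$13.78

Two-stage DDM. Project D₁…D_3 at 0.129, terminal growth 0.0514, discount at r = 0.088.
D_1 = 0.4403
D_2 = 0.4971
D_3 = 0.5612
Terminal value at t=3: TV = D_4/(r−g) = 0.5901/(0.088−0.0514) = 16.1225
P₀ = 0.4403/(1+0.088)^1 + 0.4971/(1+0.088)^2 + 0.5612/(1+0.088)^3 + 16.1225/(1+0.088)^3 = 13.7788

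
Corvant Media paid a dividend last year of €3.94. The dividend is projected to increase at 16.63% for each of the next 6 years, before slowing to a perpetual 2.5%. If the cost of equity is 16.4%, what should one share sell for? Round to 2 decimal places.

€53.20

Two-stage DDM. Project D₁…D_6 at 0.1663, terminal growth 0.025, discount at r = 0.164.
D_1 = 4.5952
D_2 = 5.3594
D_3 = 6.2507
D_4 = 7.2902
D_5 = 8.5025
D_6 = 9.9165
Terminal value at t=6: TV = D_7/(r−g) = 10.1644/(0.164−0.025) = 73.1252
P₀ = 4.5952/(1+0.164)^1 + 5.3594/(1+0.164)^2 + 6.2507/(1+0.164)^3 + 7.2902/(1+0.164)^4 + 8.5025/(1+0.164)^5 + 9.9165/(1+0.164)^6 + 73.1252/(1+0.164)^6 = 53.2041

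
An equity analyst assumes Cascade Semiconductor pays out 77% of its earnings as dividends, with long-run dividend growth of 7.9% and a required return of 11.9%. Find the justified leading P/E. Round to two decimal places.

Justified leading P/E = b/(r−g) = 0.77/(0.119−0.079) = 19.2500

19.25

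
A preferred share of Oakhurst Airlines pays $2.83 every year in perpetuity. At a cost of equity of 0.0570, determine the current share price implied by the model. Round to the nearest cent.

$49.65

Zero-growth DDM (perpetuity): P₀ = D/r = 2.83 / 0.057 = 49.6491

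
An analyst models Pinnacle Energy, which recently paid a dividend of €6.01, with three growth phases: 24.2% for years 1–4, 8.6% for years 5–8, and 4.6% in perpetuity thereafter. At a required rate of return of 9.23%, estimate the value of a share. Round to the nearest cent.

Three-stage DDM. Project D₁…D_8; terminal Gordon value at t=8 with g = 0.046; discount at r = 0.0923.
D_1 = 7.4644
D_2 = 9.2708
D_3 = 11.5143
D_4 = 14.3008
D_5 = 15.5307
D_6 = 16.8663
D_7 = 18.3168
D_8 = 19.8921
TV_8 = 20.8071/(0.0923−0.046) = 449.3977
P₀ = Σ Dₜ/(1+r)ᵗ + TV_8/(1+r)^8 = 294.8592

€294.86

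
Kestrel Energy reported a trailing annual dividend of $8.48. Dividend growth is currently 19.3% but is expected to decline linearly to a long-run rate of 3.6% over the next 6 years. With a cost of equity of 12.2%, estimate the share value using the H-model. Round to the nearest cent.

H-model: P₀ = D₀[(1+g_L) + H(g_S−g_L)]/(r−g_L), with H = 6/2 = 3.
P₀ = 8.48 × [(1+0.036) + 3×(0.193−0.036)] / (0.122−0.036)
   = 8.48 × 1.5070 / 0.086 = 148.5972

$148.60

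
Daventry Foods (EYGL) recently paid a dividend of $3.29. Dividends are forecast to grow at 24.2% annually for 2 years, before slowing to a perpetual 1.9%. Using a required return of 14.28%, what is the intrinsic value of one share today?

Two-stage DDM. Project D₁…D_2 at 0.242, terminal growth 0.019, discount at r = 0.1428.
D_1 = 4.0862
D_2 = 5.0750
Terminal value at t=2: TV = D_3/(r−g) = 5.1715/(0.1428−0.019) = 41.7727
P₀ = 4.0862/(1+0.1428)^1 + 5.0750/(1+0.1428)^2 + 41.7727/(1+0.1428)^2 = 39.4470

$39.45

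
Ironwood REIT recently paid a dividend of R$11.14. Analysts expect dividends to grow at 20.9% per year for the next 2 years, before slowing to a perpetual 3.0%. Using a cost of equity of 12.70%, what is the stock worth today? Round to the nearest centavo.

R$160.90

Two-stage DDM. Project D₁…D_2 at 0.209, terminal growth 0.03, discount at r = 0.127.
D_1 = 13.4683
D_2 = 16.2831
Terminal value at t=2: TV = D_3/(r−g) = 16.7716/(0.127−0.03) = 172.9033
P₀ = 13.4683/(1+0.127)^1 + 16.2831/(1+0.127)^2 + 172.9033/(1+0.127)^2 = 160.9011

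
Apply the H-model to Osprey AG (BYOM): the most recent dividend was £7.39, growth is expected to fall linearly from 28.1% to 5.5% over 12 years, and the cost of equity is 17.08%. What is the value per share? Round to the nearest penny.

H-model: P₀ = D₀[(1+g_L) + H(g_S−g_L)]/(r−g_L), with H = 12/2 = 6.
P₀ = 7.39 × [(1+0.055) + 6×(0.281−0.055)] / (0.1708−0.055)
   = 7.39 × 2.4110 / 0.1158 = 153.8626

£153.86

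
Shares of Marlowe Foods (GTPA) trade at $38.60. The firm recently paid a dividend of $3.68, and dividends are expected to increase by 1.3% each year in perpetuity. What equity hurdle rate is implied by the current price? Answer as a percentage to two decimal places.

Rearranging the constant-growth DDM: r = D₁/P₀ + g.
D₁ = 3.68 × (1 + 0.013) = 3.7278.
r = 3.7278 / 38.60 + 0.013 = 0.09658 + 0.013 = 0.10958

10.96%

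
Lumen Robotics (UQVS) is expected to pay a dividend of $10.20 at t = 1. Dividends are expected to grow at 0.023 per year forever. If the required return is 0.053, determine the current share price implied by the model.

$340.00

Gordon growth model: P₀ = D₁/(r − g), with D₁ = 10.20 given directly.
P₀ = 10.2000 / (0.053 − 0.023) = 10.2000 / 0.03 = 340.0000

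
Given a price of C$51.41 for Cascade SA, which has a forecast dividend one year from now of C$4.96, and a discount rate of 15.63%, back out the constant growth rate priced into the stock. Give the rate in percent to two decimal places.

5.98%

From P₀ = D₁/(r − g), the implied growth is g = r − D₁/P₀.
g = 0.1563 − 4.96/51.41 = 0.1563 − 0.09648 = 0.05982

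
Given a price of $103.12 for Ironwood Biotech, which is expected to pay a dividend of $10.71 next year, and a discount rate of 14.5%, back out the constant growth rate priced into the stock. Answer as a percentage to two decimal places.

From P₀ = D₁/(r − g), the implied growth is g = r − D₁/P₀.
g = 0.145 − 10.71/103.12 = 0.145 − 0.10386 = 0.04114

4.11%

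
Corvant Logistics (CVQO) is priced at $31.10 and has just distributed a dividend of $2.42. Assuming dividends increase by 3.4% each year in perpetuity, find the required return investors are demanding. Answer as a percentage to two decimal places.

11.45%

Rearranging the constant-growth DDM: r = D₁/P₀ + g.
D₁ = 2.42 × (1 + 0.034) = 2.5023.
r = 2.5023 / 31.10 + 0.034 = 0.08046 + 0.034 = 0.11446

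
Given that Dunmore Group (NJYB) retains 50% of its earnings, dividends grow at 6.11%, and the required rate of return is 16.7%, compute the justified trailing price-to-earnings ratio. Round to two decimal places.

Payout ratio b = 1 − 0.50 = 0.50.
Justified trailing P/E = b(1+g)/(r−g) = 0.50×(1+0.0611)/(0.167−0.0611) = 5.0099

5.01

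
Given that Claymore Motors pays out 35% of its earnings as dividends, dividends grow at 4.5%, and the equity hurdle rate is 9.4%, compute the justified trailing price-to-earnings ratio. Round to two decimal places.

7.46

Justified trailing P/E = b(1+g)/(r−g) = 0.35×(1+0.045)/(0.094−0.045) = 7.4643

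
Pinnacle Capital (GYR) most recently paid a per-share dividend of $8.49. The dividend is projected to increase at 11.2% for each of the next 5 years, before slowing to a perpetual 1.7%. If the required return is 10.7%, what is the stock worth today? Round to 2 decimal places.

Two-stage DDM. Project D₁…D_5 at 0.112, terminal growth 0.017, discount at r = 0.107.
D_1 = 9.4409
D_2 = 10.4983
D_3 = 11.6741
D_4 = 12.9816
D_5 = 14.4355
Terminal value at t=5: TV = D_6/(r−g) = 14.6809/(0.107−0.017) = 163.1211
P₀ = 9.4409/(1+0.107)^1 + 10.4983/(1+0.107)^2 + 11.6741/(1+0.107)^3 + 12.9816/(1+0.107)^4 + 14.4355/(1+0.107)^5 + 163.1211/(1+0.107)^5 = 141.1519

$141.15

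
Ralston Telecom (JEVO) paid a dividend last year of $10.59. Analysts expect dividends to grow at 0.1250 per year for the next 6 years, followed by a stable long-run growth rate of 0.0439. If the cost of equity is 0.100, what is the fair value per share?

Two-stage DDM. Project D₁…D_6 at 0.125, terminal growth 0.0439, discount at r = 0.1.
D_1 = 11.9138
D_2 = 13.4030
D_3 = 15.0783
D_4 = 16.9631
D_5 = 19.0835
D_6 = 21.4690
Terminal value at t=6: TV = D_7/(r−g) = 22.4115/(0.1−0.0439) = 399.4911
P₀ = 11.9138/(1+0.1)^1 + 13.4030/(1+0.1)^2 + 15.0783/(1+0.1)^3 + 16.9631/(1+0.1)^4 + 19.0835/(1+0.1)^5 + 21.4690/(1+0.1)^6 + 399.4911/(1+0.1)^6 = 294.2925

$294.29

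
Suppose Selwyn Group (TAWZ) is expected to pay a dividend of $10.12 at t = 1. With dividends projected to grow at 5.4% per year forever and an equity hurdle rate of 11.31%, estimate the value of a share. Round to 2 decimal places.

Gordon growth model: P₀ = D₁/(r − g), with D₁ = 10.12 given directly.
P₀ = 10.1200 / (0.1131 − 0.054) = 10.1200 / 0.0591 = 171.2352

$171.24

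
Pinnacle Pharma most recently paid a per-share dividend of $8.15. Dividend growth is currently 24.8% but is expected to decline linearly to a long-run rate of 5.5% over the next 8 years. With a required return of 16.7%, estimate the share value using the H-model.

$132.95

H-model: P₀ = D₀[(1+g_L) + H(g_S−g_L)]/(r−g_L), with H = 8/2 = 4.
P₀ = 8.15 × [(1+0.055) + 4×(0.248−0.055)] / (0.167−0.055)
   = 8.15 × 1.8270 / 0.112 = 132.9469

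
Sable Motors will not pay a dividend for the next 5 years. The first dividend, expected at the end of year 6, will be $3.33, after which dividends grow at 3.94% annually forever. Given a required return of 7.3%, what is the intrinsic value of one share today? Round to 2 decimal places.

Deferred-dividend DDM. At t=5 the remaining stream is a growing perpetuity with first payment D_6 = 3.33.
V_5 = D_6/(r−g) = 3.33/(0.073−0.0394) = 99.1071
P₀ = V_5/(1+r)^5 = 99.1071/(1+0.073)^5 = 69.6797

$69.68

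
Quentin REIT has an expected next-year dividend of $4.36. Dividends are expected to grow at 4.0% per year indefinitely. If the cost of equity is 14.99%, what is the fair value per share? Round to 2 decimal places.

$39.67

Gordon growth model: P₀ = D₁/(r − g), with D₁ = 4.36 given directly.
P₀ = 4.3600 / (0.1499 − 0.04) = 4.3600 / 0.1099 = 39.6724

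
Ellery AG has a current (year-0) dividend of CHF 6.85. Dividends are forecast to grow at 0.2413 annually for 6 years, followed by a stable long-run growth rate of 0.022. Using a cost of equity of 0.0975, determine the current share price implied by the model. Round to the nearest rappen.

Two-stage DDM. Project D₁…D_6 at 0.2413, terminal growth 0.022, discount at r = 0.0975.
D_1 = 8.5029
D_2 = 10.5547
D_3 = 13.1015
D_4 = 16.2629
D_5 = 20.1871
D_6 = 25.0583
Terminal value at t=6: TV = D_7/(r−g) = 25.6096/(0.0975−0.022) = 339.1994
P₀ = 8.5029/(1+0.0975)^1 + 10.5547/(1+0.0975)^2 + 13.1015/(1+0.0975)^3 + 16.2629/(1+0.0975)^4 + 20.1871/(1+0.0975)^5 + 25.0583/(1+0.0975)^6 + 339.1994/(1+0.0975)^6 = 258.7485

CHF 258.75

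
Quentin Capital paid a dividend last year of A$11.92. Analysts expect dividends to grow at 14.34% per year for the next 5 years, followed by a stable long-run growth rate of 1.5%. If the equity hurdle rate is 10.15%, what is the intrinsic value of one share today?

A$235.33

Two-stage DDM. Project D₁…D_5 at 0.1434, terminal growth 0.015, discount at r = 0.1015.
D_1 = 13.6293
D_2 = 15.5838
D_3 = 17.8185
D_4 = 20.3737
D_5 = 23.2952
Terminal value at t=5: TV = D_6/(r−g) = 23.6447/(0.1015−0.015) = 273.3488
P₀ = 13.6293/(1+0.1015)^1 + 15.5838/(1+0.1015)^2 + 17.8185/(1+0.1015)^3 + 20.3737/(1+0.1015)^4 + 23.2952/(1+0.1015)^5 + 273.3488/(1+0.1015)^5 = 235.3319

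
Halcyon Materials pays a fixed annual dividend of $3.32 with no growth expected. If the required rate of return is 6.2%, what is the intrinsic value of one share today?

$53.55

Zero-growth DDM (perpetuity): P₀ = D/r = 3.32 / 0.062 = 53.5484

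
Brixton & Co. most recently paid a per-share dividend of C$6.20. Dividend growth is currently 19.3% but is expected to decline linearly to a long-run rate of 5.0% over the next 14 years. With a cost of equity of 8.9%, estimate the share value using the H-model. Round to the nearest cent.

C$326.06

H-model: P₀ = D₀[(1+g_L) + H(g_S−g_L)]/(r−g_L), with H = 14/2 = 7.
P₀ = 6.20 × [(1+0.05) + 7×(0.193−0.05)] / (0.089−0.05)
   = 6.20 × 2.0510 / 0.039 = 326.0564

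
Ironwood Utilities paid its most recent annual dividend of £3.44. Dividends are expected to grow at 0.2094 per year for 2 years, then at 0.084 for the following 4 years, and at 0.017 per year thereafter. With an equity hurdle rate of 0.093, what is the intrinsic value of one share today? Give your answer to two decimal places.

£79.05

Three-stage DDM. Project D₁…D_6; terminal Gordon value at t=6 with g = 0.017; discount at r = 0.093.
D_1 = 4.1603
D_2 = 5.0315
D_3 = 5.4542
D_4 = 5.9123
D_5 = 6.4089
D_6 = 6.9473
TV_6 = 7.0654/(0.093−0.017) = 92.9657
P₀ = Σ Dₜ/(1+r)ᵗ + TV_6/(1+r)^6 = 79.0467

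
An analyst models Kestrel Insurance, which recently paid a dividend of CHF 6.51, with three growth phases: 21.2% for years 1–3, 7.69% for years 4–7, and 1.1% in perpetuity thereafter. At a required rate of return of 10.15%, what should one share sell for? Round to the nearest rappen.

CHF 145.02

Three-stage DDM. Project D₁…D_7; terminal Gordon value at t=7 with g = 0.011; discount at r = 0.1015.
D_1 = 7.8901
D_2 = 9.5628
D_3 = 11.5901
D_4 = 12.4814
D_5 = 13.4412
D_6 = 14.4749
D_7 = 15.5880
TV_7 = 15.7595/(0.1015−0.011) = 174.1378
P₀ = Σ Dₜ/(1+r)ᵗ + TV_7/(1+r)^7 = 145.0241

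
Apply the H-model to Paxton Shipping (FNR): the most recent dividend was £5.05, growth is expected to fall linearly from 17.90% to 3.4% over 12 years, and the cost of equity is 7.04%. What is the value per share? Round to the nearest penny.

H-model: P₀ = D₀[(1+g_L) + H(g_S−g_L)]/(r−g_L), with H = 12/2 = 6.
P₀ = 5.05 × [(1+0.034) + 6×(0.179−0.034)] / (0.0704−0.034)
   = 5.05 × 1.9040 / 0.0364 = 264.1538

£264.15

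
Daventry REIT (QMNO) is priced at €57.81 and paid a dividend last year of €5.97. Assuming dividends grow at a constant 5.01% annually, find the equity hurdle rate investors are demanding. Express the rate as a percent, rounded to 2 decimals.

Rearranging the constant-growth DDM: r = D₁/P₀ + g.
D₁ = 5.97 × (1 + 0.0501) = 6.2691.
r = 6.2691 / 57.81 + 0.0501 = 0.10844 + 0.0501 = 0.15854

15.85%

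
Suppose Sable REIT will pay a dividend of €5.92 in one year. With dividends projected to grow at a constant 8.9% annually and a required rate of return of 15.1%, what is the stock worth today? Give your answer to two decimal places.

€95.48

Gordon growth model: P₀ = D₁/(r − g), with D₁ = 5.92 given directly.
P₀ = 5.9200 / (0.151 − 0.089) = 5.9200 / 0.062 = 95.4839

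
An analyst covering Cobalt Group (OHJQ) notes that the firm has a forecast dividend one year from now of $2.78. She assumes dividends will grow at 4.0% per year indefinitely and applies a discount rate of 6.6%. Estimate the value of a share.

$106.92

Gordon growth model: P₀ = D₁/(r − g), with D₁ = 2.78 given directly.
P₀ = 2.7800 / (0.066 − 0.04) = 2.7800 / 0.026 = 106.9231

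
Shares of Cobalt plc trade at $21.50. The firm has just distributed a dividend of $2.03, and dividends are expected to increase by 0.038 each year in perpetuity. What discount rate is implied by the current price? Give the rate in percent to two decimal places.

Rearranging the constant-growth DDM: r = D₁/P₀ + g.
D₁ = 2.03 × (1 + 0.038) = 2.1071.
r = 2.1071 / 21.50 + 0.038 = 0.09801 + 0.038 = 0.13601

13.60%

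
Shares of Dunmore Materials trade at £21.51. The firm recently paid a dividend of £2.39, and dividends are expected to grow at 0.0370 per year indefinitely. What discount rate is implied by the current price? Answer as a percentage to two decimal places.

Rearranging the constant-growth DDM: r = D₁/P₀ + g.
D₁ = 2.39 × (1 + 0.037) = 2.4784.
r = 2.4784 / 21.51 + 0.037 = 0.11522 + 0.037 = 0.15222

15.22%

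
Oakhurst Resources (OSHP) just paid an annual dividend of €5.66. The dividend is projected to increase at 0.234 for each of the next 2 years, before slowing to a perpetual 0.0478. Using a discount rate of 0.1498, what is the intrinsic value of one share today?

€79.56

Two-stage DDM. Project D₁…D_2 at 0.234, terminal growth 0.0478, discount at r = 0.1498.
D_1 = 6.9844
D_2 = 8.6188
Terminal value at t=2: TV = D_3/(r−g) = 9.0308/(0.1498−0.0478) = 88.5370
P₀ = 6.9844/(1+0.1498)^1 + 8.6188/(1+0.1498)^2 + 88.5370/(1+0.1498)^2 = 79.5638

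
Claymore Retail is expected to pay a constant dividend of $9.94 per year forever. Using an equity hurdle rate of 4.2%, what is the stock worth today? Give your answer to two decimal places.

$236.67

Zero-growth DDM (perpetuity): P₀ = D/r = 9.94 / 0.042 = 236.6667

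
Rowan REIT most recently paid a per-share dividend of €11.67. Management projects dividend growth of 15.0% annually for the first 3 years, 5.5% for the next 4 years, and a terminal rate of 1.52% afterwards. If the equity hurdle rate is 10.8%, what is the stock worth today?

Three-stage DDM. Project D₁…D_7; terminal Gordon value at t=7 with g = 0.0152; discount at r = 0.108.
D_1 = 13.4205
D_2 = 15.4336
D_3 = 17.7486
D_4 = 18.7248
D_5 = 19.7546
D_6 = 20.8412
D_7 = 21.9874
TV_7 = 22.3216/(0.108−0.0152) = 240.5348
P₀ = Σ Dₜ/(1+r)ᵗ + TV_7/(1+r)^7 = 201.3015

€201.30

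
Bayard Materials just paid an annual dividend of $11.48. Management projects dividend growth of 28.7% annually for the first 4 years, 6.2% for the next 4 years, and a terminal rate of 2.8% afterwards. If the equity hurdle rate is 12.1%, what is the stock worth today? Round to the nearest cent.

$313.04

Three-stage DDM. Project D₁…D_8; terminal Gordon value at t=8 with g = 0.028; discount at r = 0.121.
D_1 = 14.7748
D_2 = 19.0151
D_3 = 24.4725
D_4 = 31.4960
D_5 = 33.4488
D_6 = 35.5226
D_7 = 37.7250
D_8 = 40.0640
TV_8 = 41.1858/(0.121−0.028) = 442.8578
P₀ = Σ Dₜ/(1+r)ᵗ + TV_8/(1+r)^8 = 313.0401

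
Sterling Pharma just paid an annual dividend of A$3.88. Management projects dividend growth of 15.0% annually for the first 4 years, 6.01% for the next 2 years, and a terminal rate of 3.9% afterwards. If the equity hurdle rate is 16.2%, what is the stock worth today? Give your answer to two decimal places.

A$47.79

Three-stage DDM. Project D₁…D_6; terminal Gordon value at t=6 with g = 0.039; discount at r = 0.162.
D_1 = 4.4620
D_2 = 5.1313
D_3 = 5.9010
D_4 = 6.7861
D_5 = 7.1940
D_6 = 7.6264
TV_6 = 7.9238/(0.162−0.039) = 64.4210
P₀ = Σ Dₜ/(1+r)ᵗ + TV_6/(1+r)^6 = 47.7864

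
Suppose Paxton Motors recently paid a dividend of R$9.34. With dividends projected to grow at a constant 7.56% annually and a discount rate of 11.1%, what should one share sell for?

Gordon growth model: P₀ = D₁/(r − g). D₁ = 9.34 × (1 + 0.0756) = 10.0461.
P₀ = 10.0461 / (0.111 − 0.0756) = 10.0461 / 0.0354 = 283.7882

R$283.79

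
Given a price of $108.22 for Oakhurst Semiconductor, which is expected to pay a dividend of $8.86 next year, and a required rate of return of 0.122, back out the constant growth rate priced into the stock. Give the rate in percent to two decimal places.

From P₀ = D₁/(r − g), the implied growth is g = r − D₁/P₀.
g = 0.122 − 8.86/108.22 = 0.122 − 0.08187 = 0.04013

4.01%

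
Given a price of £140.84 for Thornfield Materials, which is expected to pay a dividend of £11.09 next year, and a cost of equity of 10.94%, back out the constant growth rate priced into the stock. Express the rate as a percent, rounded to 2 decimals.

From P₀ = D₁/(r − g), the implied growth is g = r − D₁/P₀.
g = 0.1094 − 11.09/140.84 = 0.1094 − 0.07874 = 0.03066

3.07%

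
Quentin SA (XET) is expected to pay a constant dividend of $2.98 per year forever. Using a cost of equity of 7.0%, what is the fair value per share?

$42.57

Zero-growth DDM (perpetuity): P₀ = D/r = 2.98 / 0.07 = 42.5714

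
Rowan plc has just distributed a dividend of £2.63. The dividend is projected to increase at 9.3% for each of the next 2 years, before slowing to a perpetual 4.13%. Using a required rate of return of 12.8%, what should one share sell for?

£34.68

Two-stage DDM. Project D₁…D_2 at 0.093, terminal growth 0.0413, discount at r = 0.128.
D_1 = 2.8746
D_2 = 3.1419
Terminal value at t=2: TV = D_3/(r−g) = 3.2717/(0.128−0.0413) = 37.7357
P₀ = 2.8746/(1+0.128)^1 + 3.1419/(1+0.128)^2 + 37.7357/(1+0.128)^2 = 34.6752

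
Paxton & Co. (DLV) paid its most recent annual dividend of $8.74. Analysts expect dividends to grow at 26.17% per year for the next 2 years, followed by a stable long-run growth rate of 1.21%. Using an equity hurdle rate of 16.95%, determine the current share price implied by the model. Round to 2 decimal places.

$85.01

Two-stage DDM. Project D₁…D_2 at 0.2617, terminal growth 0.0121, discount at r = 0.1695.
D_1 = 11.0273
D_2 = 13.9131
Terminal value at t=2: TV = D_3/(r−g) = 14.0814/(0.1695−0.0121) = 89.4628
P₀ = 11.0273/(1+0.1695)^1 + 13.9131/(1+0.1695)^2 + 89.4628/(1+0.1695)^2 = 85.0111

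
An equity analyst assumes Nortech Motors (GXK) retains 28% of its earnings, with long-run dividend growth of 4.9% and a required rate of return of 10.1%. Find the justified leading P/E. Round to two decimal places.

13.85

Payout ratio b = 1 − 0.28 = 0.72.
Justified leading P/E = b/(r−g) = 0.72/(0.101−0.049) = 13.8462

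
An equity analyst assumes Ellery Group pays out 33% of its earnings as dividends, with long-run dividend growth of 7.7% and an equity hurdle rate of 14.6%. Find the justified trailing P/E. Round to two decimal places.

Justified trailing P/E = b(1+g)/(r−g) = 0.33×(1+0.077)/(0.146−0.077) = 5.1509

5.15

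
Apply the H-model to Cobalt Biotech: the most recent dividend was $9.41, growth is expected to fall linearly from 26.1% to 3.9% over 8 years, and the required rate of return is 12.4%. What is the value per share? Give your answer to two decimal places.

H-model: P₀ = D₀[(1+g_L) + H(g_S−g_L)]/(r−g_L), with H = 8/2 = 4.
P₀ = 9.41 × [(1+0.039) + 4×(0.261−0.039)] / (0.124−0.039)
   = 9.41 × 1.9270 / 0.085 = 213.3302

$213.33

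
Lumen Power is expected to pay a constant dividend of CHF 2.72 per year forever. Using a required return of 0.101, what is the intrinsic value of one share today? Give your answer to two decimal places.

Zero-growth DDM (perpetuity): P₀ = D/r = 2.72 / 0.101 = 26.9307

CHF 26.93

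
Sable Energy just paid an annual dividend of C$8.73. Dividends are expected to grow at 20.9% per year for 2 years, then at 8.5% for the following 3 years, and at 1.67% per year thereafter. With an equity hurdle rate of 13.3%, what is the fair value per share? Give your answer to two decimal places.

C$122.94

Three-stage DDM. Project D₁…D_5; terminal Gordon value at t=5 with g = 0.0167; discount at r = 0.133.
D_1 = 10.5546
D_2 = 12.7605
D_3 = 13.8451
D_4 = 15.0220
D_5 = 16.2988
TV_5 = 16.5710/(0.133−0.0167) = 142.4850
P₀ = Σ Dₜ/(1+r)ᵗ + TV_5/(1+r)^5 = 122.9380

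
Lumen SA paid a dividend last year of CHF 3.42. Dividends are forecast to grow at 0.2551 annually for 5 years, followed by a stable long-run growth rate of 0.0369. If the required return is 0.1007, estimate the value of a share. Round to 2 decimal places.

CHF 132.94

Two-stage DDM. Project D₁…D_5 at 0.2551, terminal growth 0.0369, discount at r = 0.1007.
D_1 = 4.2924
D_2 = 5.3874
D_3 = 6.7618
D_4 = 8.4867
D_5 = 10.6517
Terminal value at t=5: TV = D_6/(r−g) = 11.0447/(0.1007−0.0369) = 173.1147
P₀ = 4.2924/(1+0.1007)^1 + 5.3874/(1+0.1007)^2 + 6.7618/(1+0.1007)^3 + 8.4867/(1+0.1007)^4 + 10.6517/(1+0.1007)^5 + 173.1147/(1+0.1007)^5 = 132.9409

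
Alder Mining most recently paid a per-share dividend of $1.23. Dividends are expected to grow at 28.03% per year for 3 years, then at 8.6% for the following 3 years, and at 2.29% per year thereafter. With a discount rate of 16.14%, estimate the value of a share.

Three-stage DDM. Project D₁…D_6; terminal Gordon value at t=6 with g = 0.0229; discount at r = 0.1614.
D_1 = 1.5748
D_2 = 2.0162
D_3 = 2.5813
D_4 = 2.8033
D_5 = 3.0444
D_6 = 3.3062
TV_6 = 3.3819/(0.1614−0.0229) = 24.4182
P₀ = Σ Dₜ/(1+r)ᵗ + TV_6/(1+r)^6 = 18.7772

$18.78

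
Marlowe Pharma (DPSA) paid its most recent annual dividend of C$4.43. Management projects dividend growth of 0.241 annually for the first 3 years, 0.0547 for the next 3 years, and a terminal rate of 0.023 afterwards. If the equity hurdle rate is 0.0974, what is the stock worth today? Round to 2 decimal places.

Three-stage DDM. Project D₁…D_6; terminal Gordon value at t=6 with g = 0.023; discount at r = 0.0974.
D_1 = 5.4976
D_2 = 6.8226
D_3 = 8.4668
D_4 = 8.9299
D_5 = 9.4184
D_6 = 9.9336
TV_6 = 10.1621/(0.0974−0.023) = 136.5868
P₀ = Σ Dₜ/(1+r)ᵗ + TV_6/(1+r)^6 = 113.0460

C$113.05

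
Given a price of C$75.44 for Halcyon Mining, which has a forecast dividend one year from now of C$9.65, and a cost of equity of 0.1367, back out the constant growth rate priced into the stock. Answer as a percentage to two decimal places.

0.88%

From P₀ = D₁/(r − g), the implied growth is g = r − D₁/P₀.
g = 0.1367 − 9.65/75.44 = 0.1367 − 0.12792 = 0.00878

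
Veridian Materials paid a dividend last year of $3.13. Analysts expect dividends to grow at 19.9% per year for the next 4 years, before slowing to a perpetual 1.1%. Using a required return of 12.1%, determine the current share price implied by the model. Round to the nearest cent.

Two-stage DDM. Project D₁…D_4 at 0.199, terminal growth 0.011, discount at r = 0.121.
D_1 = 3.7529
D_2 = 4.4997
D_3 = 5.3951
D_4 = 6.4688
Terminal value at t=4: TV = D_5/(r−g) = 6.5399/(0.121−0.011) = 59.4538
P₀ = 3.7529/(1+0.121)^1 + 4.4997/(1+0.121)^2 + 5.3951/(1+0.121)^3 + 6.4688/(1+0.121)^4 + 59.4538/(1+0.121)^4 = 52.5041

$52.50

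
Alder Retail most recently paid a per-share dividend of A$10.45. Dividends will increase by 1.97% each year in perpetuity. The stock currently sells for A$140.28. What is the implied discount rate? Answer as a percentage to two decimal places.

9.57%

Rearranging the constant-growth DDM: r = D₁/P₀ + g.
D₁ = 10.45 × (1 + 0.0197) = 10.6559.
r = 10.6559 / 140.28 + 0.0197 = 0.07596 + 0.0197 = 0.09566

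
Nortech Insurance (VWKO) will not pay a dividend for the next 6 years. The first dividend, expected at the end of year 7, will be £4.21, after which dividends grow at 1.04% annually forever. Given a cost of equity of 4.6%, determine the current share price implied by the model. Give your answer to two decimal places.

Deferred-dividend DDM. At t=6 the remaining stream is a growing perpetuity with first payment D_7 = 4.21.
V_6 = D_7/(r−g) = 4.21/(0.046−0.0104) = 118.2584
P₀ = V_6/(1+r)^6 = 118.2584/(1+0.046)^6 = 90.2905

£90.29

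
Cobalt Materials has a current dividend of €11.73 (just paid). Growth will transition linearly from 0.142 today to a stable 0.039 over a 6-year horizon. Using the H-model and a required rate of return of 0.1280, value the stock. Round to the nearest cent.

€177.66

H-model: P₀ = D₀[(1+g_L) + H(g_S−g_L)]/(r−g_L), with H = 6/2 = 3.
P₀ = 11.73 × [(1+0.039) + 3×(0.142−0.039)] / (0.128−0.039)
   = 11.73 × 1.3480 / 0.089 = 177.6634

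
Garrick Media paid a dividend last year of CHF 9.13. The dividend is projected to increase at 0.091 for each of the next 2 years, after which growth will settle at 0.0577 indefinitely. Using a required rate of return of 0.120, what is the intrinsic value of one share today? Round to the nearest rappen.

CHF 164.64

Two-stage DDM. Project D₁…D_2 at 0.091, terminal growth 0.0577, discount at r = 0.12.
D_1 = 9.9608
D_2 = 10.8673
Terminal value at t=2: TV = D_3/(r−g) = 11.4943/(0.12−0.0577) = 184.4993
P₀ = 9.9608/(1+0.12)^1 + 10.8673/(1+0.12)^2 + 184.4993/(1+0.12)^2 = 164.6386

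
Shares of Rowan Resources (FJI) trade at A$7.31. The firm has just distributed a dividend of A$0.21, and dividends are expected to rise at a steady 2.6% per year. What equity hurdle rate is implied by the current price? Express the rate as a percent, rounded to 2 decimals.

5.55%

Rearranging the constant-growth DDM: r = D₁/P₀ + g.
D₁ = 0.21 × (1 + 0.026) = 0.2155.
r = 0.2155 / 7.31 + 0.026 = 0.02947 + 0.026 = 0.05547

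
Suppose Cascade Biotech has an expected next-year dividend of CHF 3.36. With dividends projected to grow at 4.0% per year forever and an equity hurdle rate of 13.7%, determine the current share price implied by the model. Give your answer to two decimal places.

Gordon growth model: P₀ = D₁/(r − g), with D₁ = 3.36 given directly.
P₀ = 3.3600 / (0.137 − 0.04) = 3.3600 / 0.097 = 34.6392

CHF 34.64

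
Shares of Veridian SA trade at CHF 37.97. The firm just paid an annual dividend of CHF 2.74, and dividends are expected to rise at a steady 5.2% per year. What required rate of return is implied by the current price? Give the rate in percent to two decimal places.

12.79%

Rearranging the constant-growth DDM: r = D₁/P₀ + g.
D₁ = 2.74 × (1 + 0.052) = 2.8825.
r = 2.8825 / 37.97 + 0.052 = 0.07591 + 0.052 = 0.12791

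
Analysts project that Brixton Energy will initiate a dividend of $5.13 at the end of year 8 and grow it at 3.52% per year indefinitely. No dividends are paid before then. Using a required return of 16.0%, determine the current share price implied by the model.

$14.54

Deferred-dividend DDM. At t=7 the remaining stream is a growing perpetuity with first payment D_8 = 5.13.
V_7 = D_8/(r−g) = 5.13/(0.16−0.0352) = 41.1058
P₀ = V_7/(1+r)^7 = 41.1058/(1+0.16)^7 = 14.5444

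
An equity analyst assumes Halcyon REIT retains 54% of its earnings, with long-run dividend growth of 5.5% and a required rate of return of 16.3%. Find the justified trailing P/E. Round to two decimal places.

Payout ratio b = 1 − 0.54 = 0.46.
Justified trailing P/E = b(1+g)/(r−g) = 0.46×(1+0.055)/(0.163−0.055) = 4.4935

4.49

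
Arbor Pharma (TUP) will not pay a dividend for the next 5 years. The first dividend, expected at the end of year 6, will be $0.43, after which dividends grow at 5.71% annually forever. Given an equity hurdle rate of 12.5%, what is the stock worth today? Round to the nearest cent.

$3.51

Deferred-dividend DDM. At t=5 the remaining stream is a growing perpetuity with first payment D_6 = 0.43.
V_5 = D_6/(r−g) = 0.43/(0.125−0.0571) = 6.3328
P₀ = V_5/(1+r)^5 = 6.3328/(1+0.125)^5 = 3.5143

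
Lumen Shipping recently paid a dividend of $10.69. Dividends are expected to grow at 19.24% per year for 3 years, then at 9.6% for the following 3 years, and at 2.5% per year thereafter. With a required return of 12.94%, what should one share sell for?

Three-stage DDM. Project D₁…D_6; terminal Gordon value at t=6 with g = 0.025; discount at r = 0.1294.
D_1 = 12.7468
D_2 = 15.1992
D_3 = 18.1236
D_4 = 19.8634
D_5 = 21.7703
D_6 = 23.8603
TV_6 = 24.4568/(0.1294−0.025) = 234.2603
P₀ = Σ Dₜ/(1+r)ᵗ + TV_6/(1+r)^6 = 184.2145

$184.21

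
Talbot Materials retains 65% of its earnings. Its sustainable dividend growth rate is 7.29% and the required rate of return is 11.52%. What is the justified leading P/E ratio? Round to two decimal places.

8.27

Payout ratio b = 1 − 0.65 = 0.35.
Justified leading P/E = b/(r−g) = 0.35/(0.1152−0.0729) = 8.2742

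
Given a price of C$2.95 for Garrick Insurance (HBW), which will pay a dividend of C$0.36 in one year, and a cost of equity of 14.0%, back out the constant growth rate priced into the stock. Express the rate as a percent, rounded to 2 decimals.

1.80%

From P₀ = D₁/(r − g), the implied growth is g = r − D₁/P₀.
g = 0.14 − 0.36/2.95 = 0.14 − 0.12203 = 0.01797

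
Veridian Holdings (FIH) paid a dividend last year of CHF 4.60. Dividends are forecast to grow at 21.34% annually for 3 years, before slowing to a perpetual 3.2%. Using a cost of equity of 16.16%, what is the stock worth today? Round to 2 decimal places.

Two-stage DDM. Project D₁…D_3 at 0.2134, terminal growth 0.032, discount at r = 0.1616.
D_1 = 5.5816
D_2 = 6.7728
D_3 = 8.2181
Terminal value at t=3: TV = D_4/(r−g) = 8.4810/(0.1616−0.032) = 65.4402
P₀ = 5.5816/(1+0.1616)^1 + 6.7728/(1+0.1616)^2 + 8.2181/(1+0.1616)^3 + 65.4402/(1+0.1616)^3 = 56.8195

CHF 56.82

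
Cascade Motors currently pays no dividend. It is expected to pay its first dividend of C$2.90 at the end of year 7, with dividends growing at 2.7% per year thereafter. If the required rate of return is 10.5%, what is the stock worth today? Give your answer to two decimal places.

Deferred-dividend DDM. At t=6 the remaining stream is a growing perpetuity with first payment D_7 = 2.90.
V_6 = D_7/(r−g) = 2.90/(0.105−0.027) = 37.1795
P₀ = V_6/(1+r)^6 = 37.1795/(1+0.105)^6 = 20.4235

C$20.42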